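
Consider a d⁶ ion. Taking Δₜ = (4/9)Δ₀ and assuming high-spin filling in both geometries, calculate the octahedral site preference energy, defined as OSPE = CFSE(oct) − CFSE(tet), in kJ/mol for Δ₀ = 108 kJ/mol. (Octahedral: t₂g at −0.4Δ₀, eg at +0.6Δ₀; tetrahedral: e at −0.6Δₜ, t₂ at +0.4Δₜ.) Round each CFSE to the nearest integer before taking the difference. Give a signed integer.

-14

Octahedral high-spin t₂g⁴ eg²: CFSE = -0.4 × 108 = -43 kJ/mol.
Tetrahedral: e³ t₂³, CFSE = 3(−0.6) + 3(+0.4) = -0.6Δₜ = -0.6 × (4/9) × 108 = -29 kJ/mol.
OSPE = CFSE(oct) − CFSE(tet) = -43 − (-29) = -14 kJ/mol.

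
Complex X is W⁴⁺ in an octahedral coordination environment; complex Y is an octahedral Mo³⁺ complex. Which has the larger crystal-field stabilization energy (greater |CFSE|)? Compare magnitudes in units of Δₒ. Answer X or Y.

Y

X: W sits in group 6; removing 4 electrons leaves W⁴⁺ with 6 − 4 = 2 d electrons; t₂g² eg⁰, CFSE = -0.8Δₒ.
Y: Mo is in group 6, so Mo³⁺ is d³ (6 − 3 = 3); t₂g³ eg⁰, CFSE = -1.2Δₒ.
So Y has the larger |CFSE|.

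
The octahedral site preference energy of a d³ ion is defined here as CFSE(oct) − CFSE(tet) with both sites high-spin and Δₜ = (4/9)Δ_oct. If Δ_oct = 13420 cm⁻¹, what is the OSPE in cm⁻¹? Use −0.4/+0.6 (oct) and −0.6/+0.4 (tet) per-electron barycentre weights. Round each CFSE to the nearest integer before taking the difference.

-11332

In an octahedral site d³ (HS) is t₂g³ eg⁰, giving CFSE(oct) = -1.2Δ_oct = -16104 cm⁻¹.
Tetrahedral e² t₂¹ gives -0.8Δₜ = -0.8 × (4/9) × 13420 = -4772 cm⁻¹.
Subtracting, OSPE = -16104 − (-4772) = -11332 cm⁻¹.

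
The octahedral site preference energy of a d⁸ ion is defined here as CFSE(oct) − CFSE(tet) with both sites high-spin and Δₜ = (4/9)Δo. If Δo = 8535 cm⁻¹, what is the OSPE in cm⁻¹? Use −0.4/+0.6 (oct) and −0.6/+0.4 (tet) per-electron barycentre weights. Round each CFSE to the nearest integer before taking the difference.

In an octahedral site d⁸ (HS) is t2g^6 e_g^2, giving CFSE(oct) = -1.2Δo = -10242 cm⁻¹.
Tetrahedral: e^4 t2^4, CFSE = 4(−0.6) + 4(+0.4) = -0.8Δₜ = -0.8 × (4/9) × 8535 = -3035 cm⁻¹.
OSPE = CFSE(oct) − CFSE(tet) = -10242 − (-3035) = -7207 cm⁻¹.

-7207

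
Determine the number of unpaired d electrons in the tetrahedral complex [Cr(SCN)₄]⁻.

Each SCN⁻ contributes -1; 4 × (-1) = -4. With overall charge -1, Cr is in the +3 oxidation state.
Cr³⁺: group 6, so d-count = 6 − 3 = 3.
With tetrahedral geometry the complex is necessarily high-spin.
Configuration: e² t₂¹, giving 3 unpaired electrons.

3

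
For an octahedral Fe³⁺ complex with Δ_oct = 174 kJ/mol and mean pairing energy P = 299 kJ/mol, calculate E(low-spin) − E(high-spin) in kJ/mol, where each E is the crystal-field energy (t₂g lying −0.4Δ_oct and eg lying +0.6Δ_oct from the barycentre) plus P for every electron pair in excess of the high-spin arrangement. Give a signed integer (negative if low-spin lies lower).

Fe³⁺: group 8, so d-count = 8 − 3 = 5.
In the high-spin limit (t₂g³ eg²) the orbital term is 0.0Δ_oct = 0 kJ/mol, with no excess pairing.
Low-spin t₂g⁵ eg⁰ gives -2.0Δ_oct = -348 kJ/mol, but forming 2 extra pairs costs 2P = 598 kJ/mol, so E(LS) = -348 + 598 = 250 kJ/mol.
Thus E(LS) − E(HS) = 250 kJ/mol.

250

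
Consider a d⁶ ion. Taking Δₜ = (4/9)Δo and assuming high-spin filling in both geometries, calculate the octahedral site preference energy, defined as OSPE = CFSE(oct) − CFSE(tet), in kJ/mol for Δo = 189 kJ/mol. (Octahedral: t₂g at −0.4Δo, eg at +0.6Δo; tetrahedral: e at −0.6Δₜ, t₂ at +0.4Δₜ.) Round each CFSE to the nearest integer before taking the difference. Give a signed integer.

In an octahedral site d⁶ (HS) is t₂g⁴ eg², giving CFSE(oct) = -0.4Δo = -76 kJ/mol.
In a tetrahedral site the filling is e³ t₂³: CFSE(tet) = -0.6Δₜ = -0.6 × (4/9)(189) = -50 kJ/mol.
Subtracting, OSPE = -76 − (-50) = -26 kJ/mol.

-26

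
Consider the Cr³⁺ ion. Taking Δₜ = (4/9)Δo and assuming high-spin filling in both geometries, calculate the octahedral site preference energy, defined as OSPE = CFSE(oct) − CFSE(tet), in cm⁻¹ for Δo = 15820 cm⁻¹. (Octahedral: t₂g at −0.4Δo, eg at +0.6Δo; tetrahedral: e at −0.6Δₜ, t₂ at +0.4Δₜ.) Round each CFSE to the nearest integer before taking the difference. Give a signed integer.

-13359

Cr³⁺: group 6, so d-count = 6 − 3 = 3.
Octahedral high-spin t₂g³ eg⁰: CFSE = -1.2 × 15820 = -18984 cm⁻¹.
Tetrahedral e² t₂¹ gives -0.8Δₜ = -0.8 × (4/9) × 15820 = -5625 cm⁻¹.
OSPE = -18984 − (-5625) = -13359 cm⁻¹.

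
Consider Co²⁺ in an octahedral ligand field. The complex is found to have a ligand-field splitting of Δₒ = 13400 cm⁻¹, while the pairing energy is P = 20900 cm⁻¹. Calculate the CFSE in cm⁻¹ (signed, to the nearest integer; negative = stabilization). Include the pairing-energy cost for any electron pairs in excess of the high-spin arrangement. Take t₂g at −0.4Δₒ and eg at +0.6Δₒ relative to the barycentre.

-10720

Co is in group 9, so Co²⁺ is d⁷ (9 − 2 = 7).
Δₒ < P, so pairing is avoided: the ground state is high-spin.
Filling d⁷ accordingly: t₂g⁵ eg².
Orbital CFSE = -0.8Δₒ = -0.8 × 13400 = -10720 cm⁻¹.
High-spin has no excess pairs, so no pairing correction applies.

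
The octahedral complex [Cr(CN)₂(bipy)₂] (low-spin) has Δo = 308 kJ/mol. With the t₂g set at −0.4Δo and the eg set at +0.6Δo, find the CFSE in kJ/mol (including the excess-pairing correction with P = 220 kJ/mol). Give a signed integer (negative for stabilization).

Ligand charges: 2×(-1) from CN⁻ and 2×(+0) from bipy sum to -2; with overall charge +0, Cr is +2.
Cr sits in group 6; removing 2 electrons leaves Cr²⁺ with 6 − 2 = 4 d electrons.
The d⁴ electrons fill as t₂g⁴ eg⁰.
Orbital CFSE = 4(-0.4) + 0(0.6) = -1.6Δo = -1.6 × 308 = -493 kJ/mol.
High-spin d⁴ would be t₂g³ eg¹ with 0 pairs; low-spin has 1, so 1 excess pair costs +1P = +220 kJ/mol.
Overall CFSE = -493 + 220 = -273 kJ/mol.

-273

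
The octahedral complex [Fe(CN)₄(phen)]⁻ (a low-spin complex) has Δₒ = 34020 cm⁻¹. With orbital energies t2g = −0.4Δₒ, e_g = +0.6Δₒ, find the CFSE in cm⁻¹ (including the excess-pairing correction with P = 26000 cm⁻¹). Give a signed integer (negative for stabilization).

Ligand charges: 4×(-1) from CN⁻ and 1×(+0) from phen sum to -4; with overall charge -1, Fe is +3.
Fe is in group 8, so Fe³⁺ is d⁵ (8 − 3 = 5).
Electron filling gives t2g^5 e_g^0.
CFSE(orbital) = 5×(-0.4Δₒ) + 0×(0.6Δₒ) = -2.0Δₒ; with Δₒ = 34020 cm⁻¹ that is -68040 cm⁻¹.
High-spin d⁵ would be t2g^3 e_g^2 with 0 pairs; low-spin has 2, so 2 excess pairs cost +2P = +52000 cm⁻¹.
Net CFSE = -68040 + 52000 = -16040 cm⁻¹.

-16040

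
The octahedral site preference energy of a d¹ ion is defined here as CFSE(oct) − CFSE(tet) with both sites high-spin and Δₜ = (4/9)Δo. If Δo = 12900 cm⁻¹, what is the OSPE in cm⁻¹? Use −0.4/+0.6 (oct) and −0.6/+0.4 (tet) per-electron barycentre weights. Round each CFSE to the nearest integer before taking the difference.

Octahedral high-spin t₂g¹ eg⁰: CFSE = -0.4 × 12900 = -5160 cm⁻¹.
Tetrahedral: e¹ t₂⁰, CFSE = 1(−0.6) + 0(+0.4) = -0.6Δₜ = -0.6 × (4/9) × 12900 = -3440 cm⁻¹.
OSPE = -5160 − (-3440) = -1720 cm⁻¹.

-1720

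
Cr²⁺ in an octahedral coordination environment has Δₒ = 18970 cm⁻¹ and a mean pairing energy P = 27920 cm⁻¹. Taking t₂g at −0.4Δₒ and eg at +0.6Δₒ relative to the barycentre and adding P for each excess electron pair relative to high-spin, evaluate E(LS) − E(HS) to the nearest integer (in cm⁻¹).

Cr is in group 6, so Cr²⁺ is d⁴ (6 − 2 = 4).
High-spin: t₂g³ eg¹, CFSE = -0.6Δₒ = -11382 cm⁻¹.
For low-spin the configuration is t₂g⁴ eg⁰: orbital energy -1.6 × 18970 = -30352 cm⁻¹, and 1 additional pair relative to high-spin adds 27920 cm⁻¹, giving -2432 cm⁻¹.
E(LS) − E(HS) = -2432 − (-11382) = 8950 cm⁻¹.

8950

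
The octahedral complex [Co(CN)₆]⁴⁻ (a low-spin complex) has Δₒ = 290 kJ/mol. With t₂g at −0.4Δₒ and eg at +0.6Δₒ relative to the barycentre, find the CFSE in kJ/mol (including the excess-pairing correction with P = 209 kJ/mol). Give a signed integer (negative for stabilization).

Each CN⁻ contributes -1; 6 × (-1) = -6. With overall charge -4, Co is in the +2 oxidation state.
Co sits in group 9; removing 2 electrons leaves Co²⁺ with 9 − 2 = 7 d electrons.
Electron filling gives t₂g⁶ eg¹.
Orbital CFSE = 6(-0.4) + 1(0.6) = -1.8Δₒ = -1.8 × 290 = -522 kJ/mol.
Relative to high-spin t₂g⁵ eg² (2 paired), the low-spin configuration has 1 additional pair, contributing +1 × 209 = +209 kJ/mol.
Combining: -522 + 209 = -313 kJ/mol.

-313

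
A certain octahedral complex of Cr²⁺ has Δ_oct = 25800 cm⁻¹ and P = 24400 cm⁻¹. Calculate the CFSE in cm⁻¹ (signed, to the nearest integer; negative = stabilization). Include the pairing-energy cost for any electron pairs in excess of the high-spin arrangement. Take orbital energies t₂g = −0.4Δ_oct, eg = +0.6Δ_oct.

Cr²⁺: group 6, so d-count = 6 − 2 = 4.
Since Δ_oct = 25800 cm⁻¹ > P = 24400 cm⁻¹, the complex adopts the low-spin configuration.
Configuration: t₂g⁴ eg⁰.
Orbital CFSE = -1.6Δ_oct = -1.6 × 25800 = -41280 cm⁻¹.
Excess pairs vs high-spin: 1 − 0 = 1; pairing cost = +24400 cm⁻¹.
Net CFSE = -41280 + 24400 = -16880 cm⁻¹.

-16880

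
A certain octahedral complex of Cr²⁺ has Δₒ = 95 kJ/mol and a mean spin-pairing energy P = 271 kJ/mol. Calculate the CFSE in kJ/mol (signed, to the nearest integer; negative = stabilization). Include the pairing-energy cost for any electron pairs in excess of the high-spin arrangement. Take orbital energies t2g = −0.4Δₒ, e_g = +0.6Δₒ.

-57

Cr sits in group 6; removing 2 electrons leaves Cr²⁺ with 6 − 2 = 4 d electrons.
Here Δₒ < P (95 < 271), so the high-spin state is favoured.
That gives t2g^3 e_g^1.
Orbital CFSE = -0.6Δₒ = -0.6 × 95 = -57 kJ/mol.
High-spin has no excess pairs, so no pairing correction applies.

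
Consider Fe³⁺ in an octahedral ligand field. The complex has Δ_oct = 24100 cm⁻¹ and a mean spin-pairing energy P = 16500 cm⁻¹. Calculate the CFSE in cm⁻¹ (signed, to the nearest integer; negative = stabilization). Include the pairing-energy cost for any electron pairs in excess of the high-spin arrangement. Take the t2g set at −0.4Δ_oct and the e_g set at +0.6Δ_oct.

Fe³⁺: group 8, so d-count = 8 − 3 = 5.
Here Δ_oct > P (24100 > 16500), so the low-spin state is favoured.
That gives t2g^5 e_g^0.
Orbital CFSE = -2.0Δ_oct = -2.0 × 24100 = -48200 cm⁻¹.
Excess pairs vs high-spin: 2 − 0 = 2; pairing cost = +33000 cm⁻¹.
Net CFSE = -48200 + 33000 = -15200 cm⁻¹.

-15200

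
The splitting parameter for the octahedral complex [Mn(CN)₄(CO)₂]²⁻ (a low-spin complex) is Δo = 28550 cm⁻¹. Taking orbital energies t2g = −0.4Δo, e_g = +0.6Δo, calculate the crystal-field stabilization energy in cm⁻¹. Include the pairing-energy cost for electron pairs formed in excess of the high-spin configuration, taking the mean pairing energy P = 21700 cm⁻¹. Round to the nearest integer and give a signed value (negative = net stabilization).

-13700

Ligand charges: 4×(-1) from CN⁻ and 2×(+0) from CO sum to -4; with overall charge -2, Mn is +2.
Mn sits in group 7; removing 2 electrons leaves Mn²⁺ with 7 − 2 = 5 d electrons.
Configuration: t2g^5 e_g^0.
CFSE(orbital) = 5×(-0.4Δo) + 0×(0.6Δo) = -2.0Δo; with Δo = 28550 cm⁻¹ that is -57100 cm⁻¹.
Pairing penalty: 2 pairs vs 0 in the high-spin reference → 2 extra × P = 43400 cm⁻¹.
Combining: -57100 + 43400 = -13700 cm⁻¹.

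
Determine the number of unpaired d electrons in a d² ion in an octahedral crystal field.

Configuration: t₂g² eg⁰, giving 2 unpaired electrons.

2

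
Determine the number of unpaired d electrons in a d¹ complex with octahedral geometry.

1

For octahedral d¹ the high- and low-spin configurations coincide.
Configuration: t₂g¹ eg⁰, giving 1 unpaired electron.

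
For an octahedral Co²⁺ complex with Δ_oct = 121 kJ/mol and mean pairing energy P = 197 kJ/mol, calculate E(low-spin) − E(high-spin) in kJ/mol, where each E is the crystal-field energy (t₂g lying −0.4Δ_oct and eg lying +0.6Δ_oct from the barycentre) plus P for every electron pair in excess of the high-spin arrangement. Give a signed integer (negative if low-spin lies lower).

76

Group 9 minus oxidation state +2 gives a d⁷ configuration for Co²⁺.
In the high-spin limit (t₂g⁵ eg²) the orbital term is -0.8Δ_oct = -97 kJ/mol, with no excess pairing.
Low-spin t₂g⁶ eg¹ gives -1.8Δ_oct = -218 kJ/mol, but forming 1 extra pair costs 1P = 197 kJ/mol, so E(LS) = -218 + 197 = -21 kJ/mol.
The difference is -21 − (-97) = 76 kJ/mol, so high-spin lies lower.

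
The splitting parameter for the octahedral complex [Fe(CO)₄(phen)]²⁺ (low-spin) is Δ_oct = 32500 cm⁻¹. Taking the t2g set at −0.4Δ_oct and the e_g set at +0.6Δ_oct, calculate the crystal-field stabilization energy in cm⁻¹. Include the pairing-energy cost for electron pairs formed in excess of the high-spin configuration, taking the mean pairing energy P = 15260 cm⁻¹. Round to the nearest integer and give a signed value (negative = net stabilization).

-47480

Ligand charges: 4×(+0) from CO and 1×(+0) from phen sum to +0; with overall charge +2, Fe is +2.
Fe sits in group 8; removing 2 electrons leaves Fe²⁺ with 8 − 2 = 6 d electrons.
Configuration: t2g^6 e_g^0.
CFSE(orbital) = 6×(-0.4Δ_oct) + 0×(0.6Δ_oct) = -2.4Δ_oct; with Δ_oct = 32500 cm⁻¹ that is -78000 cm⁻¹.
Pairing penalty: 3 pairs vs 1 in the high-spin reference → 2 extra × P = 30520 cm⁻¹.
Net CFSE = -78000 + 30520 = -47480 cm⁻¹.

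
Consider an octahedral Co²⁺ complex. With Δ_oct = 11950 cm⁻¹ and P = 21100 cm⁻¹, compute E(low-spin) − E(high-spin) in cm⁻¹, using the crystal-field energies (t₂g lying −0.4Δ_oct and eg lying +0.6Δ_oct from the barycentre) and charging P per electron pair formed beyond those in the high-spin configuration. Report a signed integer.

Group 9 minus oxidation state +2 gives a d⁷ configuration for Co²⁺.
In the high-spin limit (t₂g⁵ eg²) the orbital term is -0.8Δ_oct = -9560 cm⁻¹, with no excess pairing.
Low-spin: t₂g⁶ eg¹, orbital CFSE = -1.8Δ_oct = -21510 cm⁻¹; plus 1 excess pair × P = +21100 cm⁻¹; total -410 cm⁻¹.
Thus E(LS) − E(HS) = 9150 cm⁻¹.

9150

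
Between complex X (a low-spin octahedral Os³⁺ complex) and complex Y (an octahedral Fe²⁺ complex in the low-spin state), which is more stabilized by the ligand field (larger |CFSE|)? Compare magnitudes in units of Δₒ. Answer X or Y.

X: Group 8 minus oxidation state +3 gives a d⁵ configuration for Os³⁺; t2g^5 e_g^0, CFSE = -2.0Δₒ.
Y: Group 8 minus oxidation state +2 gives a d⁶ configuration for Fe²⁺; t₂g⁶ eg⁰, CFSE = -2.4Δₒ.
So Y has the larger |CFSE|.

Y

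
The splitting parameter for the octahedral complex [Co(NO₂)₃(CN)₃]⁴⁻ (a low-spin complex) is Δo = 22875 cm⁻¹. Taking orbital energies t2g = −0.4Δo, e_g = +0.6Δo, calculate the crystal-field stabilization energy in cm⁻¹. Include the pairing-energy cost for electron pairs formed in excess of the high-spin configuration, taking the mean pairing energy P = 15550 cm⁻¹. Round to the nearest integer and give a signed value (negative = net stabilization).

Ligand charges: 3×(-1) from NO₂⁻ and 3×(-1) from CN⁻ sum to -6; with overall charge -4, Co is +2.
Co sits in group 9; removing 2 electrons leaves Co²⁺ with 9 − 2 = 7 d electrons.
Electron filling gives t2g^6 e_g^1.
CFSE(orbital) = 6×(-0.4Δo) + 1×(0.6Δo) = -1.8Δo; with Δo = 22875 cm⁻¹ that is -41175 cm⁻¹.
High-spin d⁷ would be t2g^5 e_g^2 with 2 pairs; low-spin has 3, so 1 excess pair costs +1P = +15550 cm⁻¹.
Combining: -41175 + 15550 = -25625 cm⁻¹.

-25625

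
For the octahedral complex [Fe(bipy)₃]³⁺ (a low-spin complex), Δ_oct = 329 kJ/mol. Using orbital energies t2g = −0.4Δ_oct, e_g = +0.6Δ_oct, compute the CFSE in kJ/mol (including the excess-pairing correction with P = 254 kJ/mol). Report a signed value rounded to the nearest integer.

-150

bipy is neutral, so the +3 overall charge sits on Fe: oxidation state +3.
Fe sits in group 8; removing 3 electrons leaves Fe³⁺ with 8 − 3 = 5 d electrons.
Electron filling gives t2g^5 e_g^0.
CFSE(orbital) = 5×(-0.4Δ_oct) + 0×(0.6Δ_oct) = -2.0Δ_oct; with Δ_oct = 329 kJ/mol that is -658 kJ/mol.
High-spin d⁵ would be t2g^3 e_g^2 with 0 pairs; low-spin has 2, so 2 excess pairs cost +2P = +508 kJ/mol.
Combining: -658 + 508 = -150 kJ/mol.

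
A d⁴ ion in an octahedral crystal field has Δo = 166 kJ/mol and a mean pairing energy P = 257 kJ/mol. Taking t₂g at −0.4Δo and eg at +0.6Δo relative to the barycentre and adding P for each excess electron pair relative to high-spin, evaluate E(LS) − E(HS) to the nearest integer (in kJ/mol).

91

In the high-spin limit (t₂g³ eg¹) the orbital term is -0.6Δo = -100 kJ/mol, with no excess pairing.
Low-spin: t₂g⁴ eg⁰, orbital CFSE = -1.6Δo = -266 kJ/mol; plus 1 excess pair × P = +257 kJ/mol; total -9 kJ/mol.
E(LS) − E(HS) = -9 − (-100) = 91 kJ/mol.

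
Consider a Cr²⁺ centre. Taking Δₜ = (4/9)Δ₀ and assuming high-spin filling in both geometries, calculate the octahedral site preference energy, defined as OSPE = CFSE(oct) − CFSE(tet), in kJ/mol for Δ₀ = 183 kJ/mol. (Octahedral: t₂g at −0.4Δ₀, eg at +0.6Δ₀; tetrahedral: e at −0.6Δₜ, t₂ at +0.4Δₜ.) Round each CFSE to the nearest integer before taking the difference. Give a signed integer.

Cr is in group 6, so Cr²⁺ is d⁴ (6 − 2 = 4).
In an octahedral site d⁴ (HS) is t₂g³ eg¹, giving CFSE(oct) = -0.6Δ₀ = -110 kJ/mol.
Tetrahedral e² t₂² gives -0.4Δₜ = -0.4 × (4/9) × 183 = -33 kJ/mol.
Subtracting, OSPE = -110 − (-33) = -77 kJ/mol.

-77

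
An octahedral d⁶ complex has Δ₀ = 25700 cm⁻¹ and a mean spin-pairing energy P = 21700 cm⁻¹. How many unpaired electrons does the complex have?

Since Δ₀ = 25700 cm⁻¹ > P = 21700 cm⁻¹, the complex adopts the low-spin configuration.
That gives t₂g⁶ eg⁰.
Unpaired electrons: 0.

0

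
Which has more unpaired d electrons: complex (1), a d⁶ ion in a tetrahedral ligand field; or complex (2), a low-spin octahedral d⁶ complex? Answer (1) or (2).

(1): Tetrahedral fields are weak (Δₜ ≈ 4/9 Δₒ), so electrons fill high-spin; e³ t₂³ → 4 unpaired.
(2): t2g^6 e_g^0 → 0 unpaired.
So (1) has more unpaired electrons.

(1)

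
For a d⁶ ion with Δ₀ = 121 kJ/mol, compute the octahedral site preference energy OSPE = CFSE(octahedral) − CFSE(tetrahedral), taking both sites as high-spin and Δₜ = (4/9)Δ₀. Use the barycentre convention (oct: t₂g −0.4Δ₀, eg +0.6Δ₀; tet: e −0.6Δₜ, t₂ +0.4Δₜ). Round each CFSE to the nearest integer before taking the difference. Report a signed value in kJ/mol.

-16

In an octahedral site d⁶ (HS) is t₂g⁴ eg², giving CFSE(oct) = -0.4Δ₀ = -48 kJ/mol.
Tetrahedral: e³ t₂³, CFSE = 3(−0.6) + 3(+0.4) = -0.6Δₜ = -0.6 × (4/9) × 121 = -32 kJ/mol.
OSPE = -48 − (-32) = -16 kJ/mol.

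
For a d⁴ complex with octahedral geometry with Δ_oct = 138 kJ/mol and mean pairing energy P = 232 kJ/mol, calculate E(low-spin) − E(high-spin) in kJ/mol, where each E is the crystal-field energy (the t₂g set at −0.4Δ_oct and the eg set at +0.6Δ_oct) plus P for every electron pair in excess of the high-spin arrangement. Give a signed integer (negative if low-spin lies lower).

High-spin: t₂g³ eg¹, CFSE = -0.6Δ_oct = -83 kJ/mol.
Low-spin: t₂g⁴ eg⁰, orbital CFSE = -1.6Δ_oct = -221 kJ/mol; plus 1 excess pair × P = +232 kJ/mol; total 11 kJ/mol.
The difference is 11 − (-83) = 94 kJ/mol, so high-spin lies lower.

94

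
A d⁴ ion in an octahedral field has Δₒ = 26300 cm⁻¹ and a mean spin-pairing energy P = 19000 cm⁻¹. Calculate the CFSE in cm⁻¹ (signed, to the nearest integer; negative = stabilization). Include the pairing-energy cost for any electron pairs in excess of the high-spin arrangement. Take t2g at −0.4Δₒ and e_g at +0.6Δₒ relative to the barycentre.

Here Δₒ > P (26300 > 19000), so the low-spin state is favoured.
Filling d⁴ accordingly: t2g^4 e_g^0.
Orbital CFSE = -1.6Δₒ = -1.6 × 26300 = -42080 cm⁻¹.
Excess pairs vs high-spin: 1 − 0 = 1; pairing cost = +19000 cm⁻¹.
Net CFSE = -42080 + 19000 = -23080 cm⁻¹.

-23080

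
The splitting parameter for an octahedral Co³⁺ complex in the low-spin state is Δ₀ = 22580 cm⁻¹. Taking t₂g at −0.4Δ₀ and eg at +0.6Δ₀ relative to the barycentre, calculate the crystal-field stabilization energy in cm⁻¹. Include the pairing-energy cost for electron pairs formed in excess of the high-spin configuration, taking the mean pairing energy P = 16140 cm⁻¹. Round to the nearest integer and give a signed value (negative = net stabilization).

-21912

Co³⁺: group 9, so d-count = 9 − 3 = 6.
The d⁶ electrons fill as t₂g⁶ eg⁰.
CFSE(orbital) = 6×(-0.4Δ₀) + 0×(0.6Δ₀) = -2.4Δ₀; with Δ₀ = 22580 cm⁻¹ that is -54192 cm⁻¹.
Pairing penalty: 3 pairs vs 1 in the high-spin reference → 2 extra × P = 32280 cm⁻¹.
Net CFSE = -54192 + 32280 = -21912 cm⁻¹.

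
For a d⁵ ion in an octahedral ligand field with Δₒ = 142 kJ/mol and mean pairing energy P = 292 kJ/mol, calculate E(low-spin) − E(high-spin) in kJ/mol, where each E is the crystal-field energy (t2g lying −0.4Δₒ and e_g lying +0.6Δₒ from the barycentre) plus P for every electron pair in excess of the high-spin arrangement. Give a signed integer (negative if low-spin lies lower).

300

In the high-spin limit (t2g^3 e_g^2) the orbital term is 0.0Δₒ = 0 kJ/mol, with no excess pairing.
Low-spin t2g^5 e_g^0 gives -2.0Δₒ = -284 kJ/mol, but forming 2 extra pairs costs 2P = 584 kJ/mol, so E(LS) = -284 + 584 = 300 kJ/mol.
Thus E(LS) − E(HS) = 300 kJ/mol.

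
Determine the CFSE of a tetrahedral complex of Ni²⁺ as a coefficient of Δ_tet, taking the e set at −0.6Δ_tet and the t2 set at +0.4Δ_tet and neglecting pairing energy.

-0.8 Δ_tet

Ni²⁺: group 10, so d-count = 10 − 2 = 8.
Tetrahedral fields are weak (Δₜ ≈ 4/9 Δₒ), so electrons fill high-spin.
Configuration: e^4 t2^4.
CFSE = 4(-0.6Δ_tet) + 4(0.4Δ_tet) = -2.4Δ_tet + 1.6Δ_tet = -0.8Δ_tet.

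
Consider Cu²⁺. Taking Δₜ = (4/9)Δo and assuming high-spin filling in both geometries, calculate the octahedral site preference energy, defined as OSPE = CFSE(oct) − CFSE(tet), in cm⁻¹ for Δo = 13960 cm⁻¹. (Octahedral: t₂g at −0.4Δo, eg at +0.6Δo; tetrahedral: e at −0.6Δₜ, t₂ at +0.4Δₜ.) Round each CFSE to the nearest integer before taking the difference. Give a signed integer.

Cu is in group 11, so Cu²⁺ is d⁹ (11 − 2 = 9).
In an octahedral site d⁹ (HS) is t2g^6 e_g^3, giving CFSE(oct) = -0.6Δo = -8376 cm⁻¹.
In a tetrahedral site the filling is e^4 t2^5: CFSE(tet) = -0.4Δₜ = -0.4 × (4/9)(13960) = -2482 cm⁻¹.
OSPE = -8376 − (-2482) = -5894 cm⁻¹.

-5894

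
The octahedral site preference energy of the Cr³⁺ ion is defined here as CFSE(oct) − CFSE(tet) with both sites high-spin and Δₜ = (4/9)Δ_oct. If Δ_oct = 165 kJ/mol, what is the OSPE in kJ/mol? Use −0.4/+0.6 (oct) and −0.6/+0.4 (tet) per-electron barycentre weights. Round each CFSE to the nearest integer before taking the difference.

Cr sits in group 6; removing 3 electrons leaves Cr³⁺ with 6 − 3 = 3 d electrons.
Octahedral high-spin t₂g³ eg⁰: CFSE = -1.2 × 165 = -198 kJ/mol.
Tetrahedral e² t₂¹ gives -0.8Δₜ = -0.8 × (4/9) × 165 = -59 kJ/mol.
OSPE = CFSE(oct) − CFSE(tet) = -198 − (-59) = -139 kJ/mol.

-139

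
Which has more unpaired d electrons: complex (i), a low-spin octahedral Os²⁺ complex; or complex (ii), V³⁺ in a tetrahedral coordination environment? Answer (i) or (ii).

(i): Group 8 minus oxidation state +2 gives a d⁶ configuration for Os²⁺; t₂g⁶ eg⁰ → 0 unpaired.
(ii): V is in group 5, so V³⁺ is d² (5 − 3 = 2); Tetrahedral fields are weak (Δₜ ≈ 4/9 Δₒ), so electrons fill high-spin; e² t₂⁰ → 2 unpaired.
So (ii) has more unpaired electrons.

(ii)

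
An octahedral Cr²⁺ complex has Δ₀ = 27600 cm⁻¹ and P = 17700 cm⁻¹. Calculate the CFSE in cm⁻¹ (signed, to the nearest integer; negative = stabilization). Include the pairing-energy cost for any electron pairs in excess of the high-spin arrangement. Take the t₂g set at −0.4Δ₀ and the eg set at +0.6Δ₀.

Cr is in group 6, so Cr²⁺ is d⁴ (6 − 2 = 4).
Here Δ₀ > P (27600 > 17700), so the low-spin state is favoured.
Filling d⁴ accordingly: t₂g⁴ eg⁰.
Orbital CFSE = -1.6Δ₀ = -1.6 × 27600 = -44160 cm⁻¹.
Excess pairs vs high-spin: 1 − 0 = 1; pairing cost = +17700 cm⁻¹.
Net CFSE = -44160 + 17700 = -26460 cm⁻¹.

-26460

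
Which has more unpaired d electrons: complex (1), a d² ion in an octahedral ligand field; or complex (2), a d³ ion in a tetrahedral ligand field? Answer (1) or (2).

(2)

(1): For octahedral d² the high- and low-spin configurations coincide; t2g^2 e_g^0 → 2 unpaired.
(2): Tetrahedral splitting is small, so the complex is high-spin; e^2 t2^1 → 3 unpaired.
So (2) has more unpaired electrons.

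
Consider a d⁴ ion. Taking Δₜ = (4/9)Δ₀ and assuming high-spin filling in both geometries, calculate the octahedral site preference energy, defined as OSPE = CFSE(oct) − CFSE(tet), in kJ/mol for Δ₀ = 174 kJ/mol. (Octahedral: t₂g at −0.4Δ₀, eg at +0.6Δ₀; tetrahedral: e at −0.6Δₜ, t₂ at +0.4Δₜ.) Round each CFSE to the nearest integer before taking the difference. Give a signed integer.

Octahedral high-spin t₂g³ eg¹: CFSE = -0.6 × 174 = -104 kJ/mol.
In a tetrahedral site the filling is e² t₂²: CFSE(tet) = -0.4Δₜ = -0.4 × (4/9)(174) = -31 kJ/mol.
OSPE = CFSE(oct) − CFSE(tet) = -104 − (-31) = -73 kJ/mol.

-73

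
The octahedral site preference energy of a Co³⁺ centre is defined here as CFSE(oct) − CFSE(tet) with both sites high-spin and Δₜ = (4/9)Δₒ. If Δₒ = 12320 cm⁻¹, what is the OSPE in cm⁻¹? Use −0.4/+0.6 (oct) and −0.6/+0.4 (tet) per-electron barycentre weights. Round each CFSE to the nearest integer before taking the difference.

-1643

Group 9 minus oxidation state +3 gives a d⁶ configuration for Co³⁺.
Octahedral (high-spin): t2g^4 e_g^2, CFSE = 4(−0.4) + 2(+0.6) = -0.4Δₒ = -0.4 × 12320 = -4928 cm⁻¹.
In a tetrahedral site the filling is e^3 t2^3: CFSE(tet) = -0.6Δₜ = -0.6 × (4/9)(12320) = -3285 cm⁻¹.
Subtracting, OSPE = -4928 − (-3285) = -1643 cm⁻¹.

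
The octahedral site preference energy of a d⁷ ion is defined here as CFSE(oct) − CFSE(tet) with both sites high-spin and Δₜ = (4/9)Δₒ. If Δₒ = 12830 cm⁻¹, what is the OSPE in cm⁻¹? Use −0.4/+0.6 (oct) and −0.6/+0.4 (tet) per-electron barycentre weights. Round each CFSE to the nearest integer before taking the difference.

In an octahedral site d⁷ (HS) is t2g^5 e_g^2, giving CFSE(oct) = -0.8Δₒ = -10264 cm⁻¹.
Tetrahedral: e^4 t2^3, CFSE = 4(−0.6) + 3(+0.4) = -1.2Δₜ = -1.2 × (4/9) × 12830 = -6843 cm⁻¹.
OSPE = CFSE(oct) − CFSE(tet) = -10264 − (-6843) = -3421 cm⁻¹.

-3421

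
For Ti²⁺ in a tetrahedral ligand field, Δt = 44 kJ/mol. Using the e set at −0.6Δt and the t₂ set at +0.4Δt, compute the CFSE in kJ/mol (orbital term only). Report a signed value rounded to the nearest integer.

Ti sits in group 4; removing 2 electrons leaves Ti²⁺ with 4 − 2 = 2 d electrons.
Tetrahedral splitting is small, so the complex is high-spin.
Configuration: e² t₂⁰.
CFSE(orbital) = 2×(-0.6Δt) + 0×(0.4Δt) = -1.2Δt; with Δt = 44 kJ/mol that is -53 kJ/mol.

-53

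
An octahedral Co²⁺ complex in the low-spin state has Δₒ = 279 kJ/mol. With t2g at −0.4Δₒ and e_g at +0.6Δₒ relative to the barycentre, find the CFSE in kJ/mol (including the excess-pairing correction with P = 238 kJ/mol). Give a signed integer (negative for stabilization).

-264

Co sits in group 9; removing 2 electrons leaves Co²⁺ with 9 − 2 = 7 d electrons.
Configuration: t2g^6 e_g^1.
Orbital CFSE = 6(-0.4) + 1(0.6) = -1.8Δₒ = -1.8 × 279 = -502 kJ/mol.
High-spin d⁷ would be t2g^5 e_g^2 with 2 pairs; low-spin has 3, so 1 excess pair costs +1P = +238 kJ/mol.
Net CFSE = -502 + 238 = -264 kJ/mol.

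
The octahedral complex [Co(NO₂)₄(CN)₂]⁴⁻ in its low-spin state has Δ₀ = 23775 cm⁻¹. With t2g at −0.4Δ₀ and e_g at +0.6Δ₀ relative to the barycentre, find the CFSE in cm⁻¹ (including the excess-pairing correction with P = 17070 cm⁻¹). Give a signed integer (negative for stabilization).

-25725

Ligand charges: 4×(-1) from NO₂⁻ and 2×(-1) from CN⁻ sum to -6; with overall charge -4, Co is +2.
Group 9 minus oxidation state +2 gives a d⁷ configuration for Co²⁺.
Configuration: t2g^6 e_g^1.
CFSE(orbital) = 6×(-0.4Δ₀) + 1×(0.6Δ₀) = -1.8Δ₀; with Δ₀ = 23775 cm⁻¹ that is -42795 cm⁻¹.
High-spin d⁷ would be t2g^5 e_g^2 with 2 pairs; low-spin has 3, so 1 excess pair costs +1P = +17070 cm⁻¹.
Combining: -42795 + 17070 = -25725 cm⁻¹.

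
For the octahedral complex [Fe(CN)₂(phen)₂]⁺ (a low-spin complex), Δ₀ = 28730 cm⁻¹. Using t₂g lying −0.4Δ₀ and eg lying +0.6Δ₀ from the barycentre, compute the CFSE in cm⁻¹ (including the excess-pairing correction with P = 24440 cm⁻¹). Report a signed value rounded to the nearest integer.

Ligand charges: 2×(-1) from CN⁻ and 2×(+0) from phen sum to -2; with overall charge +1, Fe is +3.
Fe³⁺: group 8, so d-count = 8 − 3 = 5.
Configuration: t₂g⁵ eg⁰.
CFSE(orbital) = 5×(-0.4Δ₀) + 0×(0.6Δ₀) = -2.0Δ₀; with Δ₀ = 28730 cm⁻¹ that is -57460 cm⁻¹.
Pairing penalty: 2 pairs vs 0 in the high-spin reference → 2 extra × P = 48880 cm⁻¹.
Combining: -57460 + 48880 = -8580 cm⁻¹.

-8580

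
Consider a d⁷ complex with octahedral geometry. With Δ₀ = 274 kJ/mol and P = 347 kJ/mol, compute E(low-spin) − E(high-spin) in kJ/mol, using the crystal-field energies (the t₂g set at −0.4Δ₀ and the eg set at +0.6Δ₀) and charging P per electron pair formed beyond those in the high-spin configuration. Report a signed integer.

73

High-spin d⁷ fills as t₂g⁵ eg² with CFSE 5(−0.4) + 2(+0.6) = -0.8Δ₀ = -219 kJ/mol.
Low-spin t₂g⁶ eg¹ gives -1.8Δ₀ = -493 kJ/mol, but forming 1 extra pair costs 1P = 347 kJ/mol, so E(LS) = -493 + 347 = -146 kJ/mol.
Thus E(LS) − E(HS) = 73 kJ/mol.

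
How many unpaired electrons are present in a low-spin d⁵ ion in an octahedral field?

1

Configuration: t2g^5 e_g^0, giving 1 unpaired electron.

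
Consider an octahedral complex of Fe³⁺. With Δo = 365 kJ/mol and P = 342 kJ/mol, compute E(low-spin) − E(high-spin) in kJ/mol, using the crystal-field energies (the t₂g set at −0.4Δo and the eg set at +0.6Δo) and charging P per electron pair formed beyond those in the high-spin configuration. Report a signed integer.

Fe sits in group 8; removing 3 electrons leaves Fe³⁺ with 8 − 3 = 5 d electrons.
High-spin d⁵ fills as t₂g³ eg² with CFSE 3(−0.4) + 2(+0.6) = 0.0Δo = 0 kJ/mol.
For low-spin the configuration is t₂g⁵ eg⁰: orbital energy -2.0 × 365 = -730 kJ/mol, and 2 additional pairs relative to high-spin add 684 kJ/mol, giving -46 kJ/mol.
The difference is -46 − (0) = -46 kJ/mol, so low-spin lies lower.

-46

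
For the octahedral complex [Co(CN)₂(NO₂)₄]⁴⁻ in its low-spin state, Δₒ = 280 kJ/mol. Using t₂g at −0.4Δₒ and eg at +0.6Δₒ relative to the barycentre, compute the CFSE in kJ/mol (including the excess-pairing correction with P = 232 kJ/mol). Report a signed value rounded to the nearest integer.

-272

Ligand charges: 2×(-1) from CN⁻ and 4×(-1) from NO₂⁻ sum to -6; with overall charge -4, Co is +2.
Co is in group 9, so Co²⁺ is d⁷ (9 − 2 = 7).
Configuration: t₂g⁶ eg¹.
CFSE(orbital) = 6×(-0.4Δₒ) + 1×(0.6Δₒ) = -1.8Δₒ; with Δₒ = 280 kJ/mol that is -504 kJ/mol.
Relative to high-spin t₂g⁵ eg² (2 paired), the low-spin configuration has 1 additional pair, contributing +1 × 232 = +232 kJ/mol.
Overall CFSE = -504 + 232 = -272 kJ/mol.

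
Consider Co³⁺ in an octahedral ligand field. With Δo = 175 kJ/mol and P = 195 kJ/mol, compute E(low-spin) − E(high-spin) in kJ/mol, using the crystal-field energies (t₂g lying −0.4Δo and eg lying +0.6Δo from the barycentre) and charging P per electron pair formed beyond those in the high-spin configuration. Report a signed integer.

Co sits in group 9; removing 3 electrons leaves Co³⁺ with 9 − 3 = 6 d electrons.
In the high-spin limit (t₂g⁴ eg²) the orbital term is -0.4Δo = -70 kJ/mol, with no excess pairing.
Low-spin t₂g⁶ eg⁰ gives -2.4Δo = -420 kJ/mol, but forming 2 extra pairs costs 2P = 390 kJ/mol, so E(LS) = -420 + 390 = -30 kJ/mol.
Thus E(LS) − E(HS) = 40 kJ/mol.

40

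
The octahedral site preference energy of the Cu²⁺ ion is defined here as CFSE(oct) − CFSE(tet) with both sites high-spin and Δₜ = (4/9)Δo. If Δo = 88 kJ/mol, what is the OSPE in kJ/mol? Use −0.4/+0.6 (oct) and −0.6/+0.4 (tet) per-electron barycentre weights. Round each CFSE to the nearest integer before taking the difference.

-37

Cu sits in group 11; removing 2 electrons leaves Cu²⁺ with 11 − 2 = 9 d electrons.
In an octahedral site d⁹ (HS) is t₂g⁶ eg³, giving CFSE(oct) = -0.6Δo = -53 kJ/mol.
Tetrahedral: e⁴ t₂⁵, CFSE = 4(−0.6) + 5(+0.4) = -0.4Δₜ = -0.4 × (4/9) × 88 = -16 kJ/mol.
OSPE = CFSE(oct) − CFSE(tet) = -53 − (-16) = -37 kJ/mol.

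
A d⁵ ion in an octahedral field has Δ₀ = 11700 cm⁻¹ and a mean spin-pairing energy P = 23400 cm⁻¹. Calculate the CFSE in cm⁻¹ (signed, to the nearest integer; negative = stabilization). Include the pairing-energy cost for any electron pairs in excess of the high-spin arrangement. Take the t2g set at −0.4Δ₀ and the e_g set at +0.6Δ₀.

0

With Δ₀ < P the complex is high-spin.
That gives t2g^3 e_g^2.
Orbital CFSE = 0.0Δ₀ = 0.0 × 11700 = 0 cm⁻¹.
High-spin has no excess pairs, so no pairing correction applies.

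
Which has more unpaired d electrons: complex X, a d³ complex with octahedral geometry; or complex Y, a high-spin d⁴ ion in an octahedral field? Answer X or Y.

X: t₂g³ eg⁰ → 3 unpaired.
Y: t₂g³ eg¹ → 4 unpaired.
So Y has more unpaired electrons.

Y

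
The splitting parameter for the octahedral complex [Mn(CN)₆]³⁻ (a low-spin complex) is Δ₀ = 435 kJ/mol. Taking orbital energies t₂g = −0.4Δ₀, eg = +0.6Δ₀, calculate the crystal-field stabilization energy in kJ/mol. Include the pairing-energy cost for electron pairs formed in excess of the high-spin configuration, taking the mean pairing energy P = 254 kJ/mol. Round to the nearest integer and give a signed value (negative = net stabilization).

-442

Each CN⁻ contributes -1; 6 × (-1) = -6. With overall charge -3, Mn is in the +3 oxidation state.
Mn³⁺: group 7, so d-count = 7 − 3 = 4.
Configuration: t₂g⁴ eg⁰.
Orbital CFSE = 4(-0.4) + 0(0.6) = -1.6Δ₀ = -1.6 × 435 = -696 kJ/mol.
Pairing penalty: 1 pair vs 0 in the high-spin reference → 1 extra × P = 254 kJ/mol.
Net CFSE = -696 + 254 = -442 kJ/mol.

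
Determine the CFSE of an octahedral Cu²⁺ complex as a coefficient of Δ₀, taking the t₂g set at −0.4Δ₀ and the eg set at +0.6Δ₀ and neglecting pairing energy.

-0.6 Δ₀

Group 11 minus oxidation state +2 gives a d⁹ configuration for Cu²⁺.
For octahedral d⁹ the high- and low-spin configurations coincide.
Configuration: t₂g⁶ eg³.
CFSE = 6(-0.4Δ₀) + 3(0.6Δ₀) = -2.4Δ₀ + 1.8Δ₀ = -0.6Δ₀.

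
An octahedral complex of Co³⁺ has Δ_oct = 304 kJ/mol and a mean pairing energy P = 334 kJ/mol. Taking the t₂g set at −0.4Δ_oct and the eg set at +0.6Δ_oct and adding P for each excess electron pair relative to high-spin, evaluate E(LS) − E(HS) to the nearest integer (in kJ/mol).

60

Co sits in group 9; removing 3 electrons leaves Co³⁺ with 9 − 3 = 6 d electrons.
High-spin d⁶ fills as t₂g⁴ eg² with CFSE 4(−0.4) + 2(+0.6) = -0.4Δ_oct = -122 kJ/mol.
Low-spin t₂g⁶ eg⁰ gives -2.4Δ_oct = -730 kJ/mol, but forming 2 extra pairs costs 2P = 668 kJ/mol, so E(LS) = -730 + 668 = -62 kJ/mol.
E(LS) − E(HS) = -62 − (-122) = 60 kJ/mol.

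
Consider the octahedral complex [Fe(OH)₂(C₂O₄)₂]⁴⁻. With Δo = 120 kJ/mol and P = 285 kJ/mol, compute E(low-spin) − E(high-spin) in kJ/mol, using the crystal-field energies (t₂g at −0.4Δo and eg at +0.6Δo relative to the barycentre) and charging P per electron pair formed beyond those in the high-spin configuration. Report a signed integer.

Ligand charges: 2×(-1) from OH⁻ and 2×(-2) from C₂O₄²⁻ sum to -6; with overall charge -4, Fe is +2.
Fe sits in group 8; removing 2 electrons leaves Fe²⁺ with 8 − 2 = 6 d electrons.
High-spin d⁶ fills as t₂g⁴ eg² with CFSE 4(−0.4) + 2(+0.6) = -0.4Δo = -48 kJ/mol.
For low-spin the configuration is t₂g⁶ eg⁰: orbital energy -2.4 × 120 = -288 kJ/mol, and 2 additional pairs relative to high-spin add 570 kJ/mol, giving 282 kJ/mol.
E(LS) − E(HS) = 282 − (-48) = 330 kJ/mol.

330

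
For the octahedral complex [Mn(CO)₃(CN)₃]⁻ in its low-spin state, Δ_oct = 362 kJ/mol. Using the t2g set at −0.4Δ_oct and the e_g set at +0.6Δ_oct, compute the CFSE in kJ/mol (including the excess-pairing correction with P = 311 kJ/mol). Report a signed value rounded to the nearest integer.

-102

Ligand charges: 3×(+0) from CO and 3×(-1) from CN⁻ sum to -3; with overall charge -1, Mn is +2.
Mn²⁺: group 7, so d-count = 7 − 2 = 5.
The d⁵ electrons fill as t2g^5 e_g^0.
The orbital stabilization is -2.0Δ_oct = -2.0 × 362 = -724 kJ/mol.
Relative to high-spin t2g^3 e_g^2 (0 paired), the low-spin configuration has 2 additional pairs, contributing +2 × 311 = +622 kJ/mol.
Combining: -724 + 622 = -102 kJ/mol.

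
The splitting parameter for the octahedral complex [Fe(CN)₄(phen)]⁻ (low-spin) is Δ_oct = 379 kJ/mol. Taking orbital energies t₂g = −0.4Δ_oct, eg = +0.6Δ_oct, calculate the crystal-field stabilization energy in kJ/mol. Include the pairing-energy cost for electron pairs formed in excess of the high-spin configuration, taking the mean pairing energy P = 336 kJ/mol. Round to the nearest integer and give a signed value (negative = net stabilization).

-86

Ligand charges: 4×(-1) from CN⁻ and 1×(+0) from phen sum to -4; with overall charge -1, Fe is +3.
Fe³⁺: group 8, so d-count = 8 − 3 = 5.
The d⁵ electrons fill as t₂g⁵ eg⁰.
Orbital CFSE = 5(-0.4) + 0(0.6) = -2.0Δ_oct = -2.0 × 379 = -758 kJ/mol.
High-spin d⁵ would be t₂g³ eg² with 0 pairs; low-spin has 2, so 2 excess pairs cost +2P = +672 kJ/mol.
Combining: -758 + 672 = -86 kJ/mol.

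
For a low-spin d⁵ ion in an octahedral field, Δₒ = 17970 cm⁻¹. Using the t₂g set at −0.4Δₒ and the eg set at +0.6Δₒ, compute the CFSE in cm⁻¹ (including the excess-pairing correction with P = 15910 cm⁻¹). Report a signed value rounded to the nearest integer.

-4120

The d⁵ electrons fill as t₂g⁵ eg⁰.
CFSE(orbital) = 5×(-0.4Δₒ) + 0×(0.6Δₒ) = -2.0Δₒ; with Δₒ = 17970 cm⁻¹ that is -35940 cm⁻¹.
Pairing penalty: 2 pairs vs 0 in the high-spin reference → 2 extra × P = 31820 cm⁻¹.
Net CFSE = -35940 + 31820 = -4120 cm⁻¹.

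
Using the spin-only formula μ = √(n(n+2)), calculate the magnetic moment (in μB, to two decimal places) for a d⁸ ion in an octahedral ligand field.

Configuration: t₂g⁶ eg² → 2 unpaired electrons.
μ(spin-only) = √[2(2+2)] = √8 ≈ 2.83 μB.

2.83 μB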